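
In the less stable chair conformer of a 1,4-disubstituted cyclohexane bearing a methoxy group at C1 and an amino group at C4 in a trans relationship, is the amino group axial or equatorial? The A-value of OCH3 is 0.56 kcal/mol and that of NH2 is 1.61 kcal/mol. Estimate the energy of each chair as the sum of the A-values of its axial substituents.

axial

C1 and C4 have opposite parity, so for the trans isomer the two substituents are e,e in one chair and a,a in the other.
Chair I (methoxy axial, amino axial): E = 2.17 kcal/mol.
Chair II (methoxy equatorial, amino equatorial): E = 0.00 kcal/mol.
Chair I is the less stable (higher-energy) conformer, and in that chair the amino group is axial.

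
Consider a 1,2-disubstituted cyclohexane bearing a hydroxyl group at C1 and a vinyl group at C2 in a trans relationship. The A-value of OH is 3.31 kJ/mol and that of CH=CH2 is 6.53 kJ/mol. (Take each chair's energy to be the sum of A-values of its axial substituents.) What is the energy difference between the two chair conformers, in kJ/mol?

9.84 kJ/mol

C1 and C2 have opposite parity, so for the trans isomer the two substituents are e,e in one chair and a,a in the other.
Chair I (hydroxyl axial, vinyl axial): E = 9.84 kJ/mol.
Chair II (hydroxyl equatorial, vinyl equatorial): E = 0.00 kJ/mol.
ΔE = 9.84 − 0.00 = 9.84 kJ/mol; chair II is more stable.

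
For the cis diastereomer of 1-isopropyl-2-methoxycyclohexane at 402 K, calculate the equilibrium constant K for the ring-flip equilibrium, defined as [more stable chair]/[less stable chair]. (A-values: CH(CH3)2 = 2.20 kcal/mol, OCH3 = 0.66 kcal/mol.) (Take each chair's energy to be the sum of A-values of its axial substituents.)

C1 and C2 have opposite parity, so for the cis isomer the two substituents are one axial and one equatorial in each chair.
Chair I (isopropyl axial, methoxy equatorial): E = 2.20 kcal/mol; chair II (isopropyl equatorial, methoxy axial): E = 0.66 kcal/mol.
ΔG = 1.54 kcal/mol between the two chairs.
K = exp(ΔG/RT) with R = 1.987×10⁻³ kcal mol⁻¹ K⁻¹ and T = 402 K gives K ≈ 6.88.

K ≈ 6.88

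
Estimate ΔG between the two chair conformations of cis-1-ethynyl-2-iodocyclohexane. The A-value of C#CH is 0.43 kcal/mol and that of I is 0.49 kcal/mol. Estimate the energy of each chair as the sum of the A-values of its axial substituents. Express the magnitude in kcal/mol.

C1 and C2 have opposite parity, so for the cis isomer the two substituents are one axial and one equatorial in each chair.
Chair I (ethynyl axial, iodo equatorial): E = 0.43 kcal/mol.
Chair II (ethynyl equatorial, iodo axial): E = 0.49 kcal/mol.
ΔE = 0.49 − 0.43 = 0.06 kcal/mol; chair I is more stable.

0.06 kcal/mol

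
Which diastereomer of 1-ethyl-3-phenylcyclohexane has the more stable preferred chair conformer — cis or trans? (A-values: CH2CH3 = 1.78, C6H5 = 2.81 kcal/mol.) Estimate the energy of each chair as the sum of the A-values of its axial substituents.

At 1,3 positions (parity same): cis → (e,e or a,a); trans → (a,e or e,a).
Best chair for cis: E = 0.00 kcal/mol; best chair for trans: E = 1.78 kcal/mol.
The cis isomer is lower by 1.78 kcal/mol.

cis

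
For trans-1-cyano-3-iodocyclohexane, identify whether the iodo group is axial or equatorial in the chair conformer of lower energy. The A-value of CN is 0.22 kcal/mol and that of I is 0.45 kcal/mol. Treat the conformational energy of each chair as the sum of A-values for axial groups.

C1 and C3 have the same parity, so for the trans isomer the two substituents are one axial and one equatorial in each chair.
Chair I (cyano axial, iodo equatorial): E = 0.22 kcal/mol.
Chair II (cyano equatorial, iodo axial): E = 0.45 kcal/mol.
Chair I is the more stable (lower-energy) conformer, and in that chair the iodo group is equatorial.

equatorial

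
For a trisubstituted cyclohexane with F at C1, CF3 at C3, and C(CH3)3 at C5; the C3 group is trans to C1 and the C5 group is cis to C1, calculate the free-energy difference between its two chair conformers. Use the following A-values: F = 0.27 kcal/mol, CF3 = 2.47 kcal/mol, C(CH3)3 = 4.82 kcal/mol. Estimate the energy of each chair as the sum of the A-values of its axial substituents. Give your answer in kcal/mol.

Chair I (fluoro axial, trifluoromethyl equatorial, tert-butyl axial): E = 5.09 kcal/mol.
Chair II (fluoro equatorial, trifluoromethyl axial, tert-butyl equatorial): E = 2.47 kcal/mol.
ΔE = 5.09 − 2.47 = 2.62 kcal/mol; chair II is more stable.

2.62 kcal/mol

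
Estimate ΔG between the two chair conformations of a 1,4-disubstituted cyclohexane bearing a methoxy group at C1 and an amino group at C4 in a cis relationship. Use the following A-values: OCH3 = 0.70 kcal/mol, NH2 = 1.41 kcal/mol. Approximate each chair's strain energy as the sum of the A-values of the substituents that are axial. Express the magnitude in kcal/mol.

C1 and C4 have opposite parity, so for the cis isomer the two substituents are one axial and one equatorial in each chair.
Chair I (methoxy axial, amino equatorial): E = 0.70 kcal/mol.
Chair II (methoxy equatorial, amino axial): E = 1.41 kcal/mol.
ΔE = 1.41 − 0.70 = 0.71 kcal/mol; chair I is more stable.

0.71 kcal/mol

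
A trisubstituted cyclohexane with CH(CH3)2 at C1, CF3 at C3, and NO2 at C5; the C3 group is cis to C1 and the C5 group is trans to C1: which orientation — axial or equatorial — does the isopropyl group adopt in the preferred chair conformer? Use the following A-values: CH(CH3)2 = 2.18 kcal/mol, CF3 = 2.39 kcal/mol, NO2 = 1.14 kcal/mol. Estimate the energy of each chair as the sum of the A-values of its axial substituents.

Chair I (isopropyl axial, trifluoromethyl axial, nitro equatorial): E = 4.57 kcal/mol.
Chair II (isopropyl equatorial, trifluoromethyl equatorial, nitro axial): E = 1.14 kcal/mol.
Chair II is the more stable (lower-energy) conformer, and in that chair the isopropyl group is equatorial.

equatorial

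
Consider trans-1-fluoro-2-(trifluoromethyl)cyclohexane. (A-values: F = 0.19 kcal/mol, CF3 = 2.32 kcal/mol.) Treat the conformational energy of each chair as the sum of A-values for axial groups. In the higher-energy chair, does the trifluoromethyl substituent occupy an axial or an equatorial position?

C1 and C2 have opposite parity, so for the trans isomer the two substituents are e,e in one chair and a,a in the other.
Chair I (fluoro axial, trifluoromethyl axial): E = 2.51 kcal/mol.
Chair II (fluoro equatorial, trifluoromethyl equatorial): E = 0.00 kcal/mol.
Chair I is the less stable (higher-energy) conformer, and in that chair the trifluoromethyl group is axial.

axial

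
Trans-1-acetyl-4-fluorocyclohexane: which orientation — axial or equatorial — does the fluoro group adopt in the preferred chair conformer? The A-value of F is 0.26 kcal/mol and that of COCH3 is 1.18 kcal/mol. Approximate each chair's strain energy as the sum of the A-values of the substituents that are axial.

C1 and C4 have opposite parity, so for the trans isomer the two substituents are e,e in one chair and a,a in the other.
Chair I (fluoro axial, acetyl axial): E = 1.44 kcal/mol.
Chair II (fluoro equatorial, acetyl equatorial): E = 0.00 kcal/mol.
Chair II is the more stable (lower-energy) conformer, and in that chair the fluoro group is equatorial.

equatorial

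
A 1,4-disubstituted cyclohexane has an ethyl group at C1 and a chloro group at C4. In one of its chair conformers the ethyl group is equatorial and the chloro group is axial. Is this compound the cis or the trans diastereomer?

C1 and C4 have opposite parity, so their axial bonds point in opposite directions.
With opposite-parity carbons, two substituents on the same face are one axial and one equatorial; opposite faces give both axial or both equatorial.
Here the groups are equatorial/axial → same face → cis.

cis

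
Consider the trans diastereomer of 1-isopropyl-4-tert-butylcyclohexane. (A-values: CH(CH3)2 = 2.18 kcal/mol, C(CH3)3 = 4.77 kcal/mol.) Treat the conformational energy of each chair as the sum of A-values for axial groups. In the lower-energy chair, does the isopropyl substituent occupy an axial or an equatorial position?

equatorial

C1 and C4 have opposite parity, so for the trans isomer the two substituents are e,e in one chair and a,a in the other.
Chair I (isopropyl axial, tert-butyl axial): E = 6.95 kcal/mol.
Chair II (isopropyl equatorial, tert-butyl equatorial): E = 0.00 kcal/mol.
Chair II is the more stable (lower-energy) conformer, and in that chair the isopropyl group is equatorial.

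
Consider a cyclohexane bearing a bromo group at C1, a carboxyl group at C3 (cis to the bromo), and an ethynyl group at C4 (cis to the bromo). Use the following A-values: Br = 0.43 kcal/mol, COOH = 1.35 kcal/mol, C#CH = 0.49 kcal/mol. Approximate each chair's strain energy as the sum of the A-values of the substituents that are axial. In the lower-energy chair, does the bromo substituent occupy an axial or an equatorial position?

equatorial

Chair I (bromo axial, carboxyl axial, ethynyl equatorial): E = 1.78 kcal/mol.
Chair II (bromo equatorial, carboxyl equatorial, ethynyl axial): E = 0.49 kcal/mol.
Chair II is the more stable (lower-energy) conformer, and in that chair the bromo group is equatorial.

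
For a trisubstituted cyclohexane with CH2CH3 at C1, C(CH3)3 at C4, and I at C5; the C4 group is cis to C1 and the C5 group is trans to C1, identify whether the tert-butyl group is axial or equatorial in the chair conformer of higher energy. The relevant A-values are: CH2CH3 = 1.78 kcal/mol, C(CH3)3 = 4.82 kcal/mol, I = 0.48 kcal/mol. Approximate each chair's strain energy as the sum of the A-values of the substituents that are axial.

axial

Chair I (ethyl axial, tert-butyl equatorial, iodo equatorial): E = 1.78 kcal/mol.
Chair II (ethyl equatorial, tert-butyl axial, iodo axial): E = 5.30 kcal/mol.
Chair II is the less stable (higher-energy) conformer, and in that chair the tert-butyl group is axial.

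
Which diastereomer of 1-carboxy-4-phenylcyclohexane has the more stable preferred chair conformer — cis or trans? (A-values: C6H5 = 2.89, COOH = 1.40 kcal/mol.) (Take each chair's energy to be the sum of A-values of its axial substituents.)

trans

At 1,4 positions (parity opposite): cis → (a,e or e,a); trans → (e,e or a,a).
Best chair for cis: E = 1.40 kcal/mol; best chair for trans: E = 0.00 kcal/mol.
The trans isomer is lower by 1.40 kcal/mol.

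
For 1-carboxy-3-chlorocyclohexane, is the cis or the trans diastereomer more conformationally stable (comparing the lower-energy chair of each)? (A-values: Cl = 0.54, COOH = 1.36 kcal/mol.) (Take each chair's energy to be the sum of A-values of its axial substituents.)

At 1,3 positions (parity same): cis → (e,e or a,a); trans → (a,e or e,a).
Best chair for cis: E = 0.00 kcal/mol; best chair for trans: E = 0.54 kcal/mol.
The cis isomer is lower by 0.54 kcal/mol.

cis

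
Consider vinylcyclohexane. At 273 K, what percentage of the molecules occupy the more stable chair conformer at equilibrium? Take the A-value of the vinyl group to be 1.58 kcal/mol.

One chair has the vinyl group axial (E = 1.58 kcal/mol) and the other has it equatorial (E = 0).
ΔG = 1.58 kcal/mol between the two chairs.
K = exp(ΔG/RT) with R = 1.987×10⁻³ kcal mol⁻¹ K⁻¹ and T = 273 K gives K ≈ 18.4.
Fraction in the lower-energy chair = K/(K+1) = 94.8%.

94.8%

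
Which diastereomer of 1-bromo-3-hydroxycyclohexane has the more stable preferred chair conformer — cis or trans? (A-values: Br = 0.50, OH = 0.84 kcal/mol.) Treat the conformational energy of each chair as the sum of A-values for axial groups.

At 1,3 positions (parity same): cis → (e,e or a,a); trans → (a,e or e,a).
Best chair for cis: E = 0.00 kcal/mol; best chair for trans: E = 0.50 kcal/mol.
The cis isomer is lower by 0.50 kcal/mol.

cis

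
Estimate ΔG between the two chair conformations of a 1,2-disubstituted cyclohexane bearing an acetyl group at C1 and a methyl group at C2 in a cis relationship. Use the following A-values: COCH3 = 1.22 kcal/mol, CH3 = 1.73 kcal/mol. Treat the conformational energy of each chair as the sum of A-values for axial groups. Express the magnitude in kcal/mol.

0.51 kcal/mol

C1 and C2 have opposite parity, so for the cis isomer the two substituents are one axial and one equatorial in each chair.
Chair I (acetyl axial, methyl equatorial): E = 1.22 kcal/mol.
Chair II (acetyl equatorial, methyl axial): E = 1.73 kcal/mol.
ΔE = 1.73 − 1.22 = 0.51 kcal/mol; chair I is more stable.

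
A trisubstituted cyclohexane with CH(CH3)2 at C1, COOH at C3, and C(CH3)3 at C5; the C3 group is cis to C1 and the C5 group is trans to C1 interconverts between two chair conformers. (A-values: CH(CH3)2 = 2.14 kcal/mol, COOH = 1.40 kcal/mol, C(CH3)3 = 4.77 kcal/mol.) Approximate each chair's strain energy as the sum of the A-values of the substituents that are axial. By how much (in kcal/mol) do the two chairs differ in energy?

1.23 kcal/mol

Chair I (isopropyl axial, carboxyl axial, tert-butyl equatorial): E = 3.54 kcal/mol.
Chair II (isopropyl equatorial, carboxyl equatorial, tert-butyl axial): E = 4.77 kcal/mol.
ΔE = 4.77 − 3.54 = 1.23 kcal/mol; chair I is more stable.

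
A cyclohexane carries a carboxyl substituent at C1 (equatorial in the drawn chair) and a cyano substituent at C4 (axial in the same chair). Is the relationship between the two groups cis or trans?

cis

C1 and C4 have opposite parity, so their axial bonds point in opposite directions.
With opposite-parity carbons, two substituents on the same face are one axial and one equatorial; opposite faces give both axial or both equatorial.
Here the groups are equatorial/axial → same face → cis.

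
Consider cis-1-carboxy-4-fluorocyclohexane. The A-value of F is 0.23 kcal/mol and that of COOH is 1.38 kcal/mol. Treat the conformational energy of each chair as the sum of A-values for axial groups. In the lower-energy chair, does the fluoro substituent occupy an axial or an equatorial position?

axial

C1 and C4 have opposite parity, so for the cis isomer the two substituents are one axial and one equatorial in each chair.
Chair I (fluoro axial, carboxyl equatorial): E = 0.23 kcal/mol.
Chair II (fluoro equatorial, carboxyl axial): E = 1.38 kcal/mol.
Chair I is the more stable (lower-energy) conformer, and in that chair the fluoro group is axial.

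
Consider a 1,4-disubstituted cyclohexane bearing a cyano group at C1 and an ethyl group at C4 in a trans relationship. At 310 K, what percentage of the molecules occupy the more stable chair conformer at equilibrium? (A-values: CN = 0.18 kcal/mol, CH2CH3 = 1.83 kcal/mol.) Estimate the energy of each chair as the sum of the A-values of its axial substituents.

C1 and C4 have opposite parity, so for the trans isomer the two substituents are e,e in one chair and a,a in the other.
Chair I (cyano axial, ethyl axial): E = 2.01 kcal/mol; chair II (cyano equatorial, ethyl equatorial): E = 0.00 kcal/mol.
ΔG = 2.01 kcal/mol between the two chairs.
K = exp(ΔG/RT) with R = 1.987×10⁻³ kcal mol⁻¹ K⁻¹ and T = 310 K gives K ≈ 26.1.
Fraction in the lower-energy chair = K/(K+1) = 96.3%.

96.3%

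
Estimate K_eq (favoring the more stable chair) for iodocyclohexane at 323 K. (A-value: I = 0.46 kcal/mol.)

K ≈ 2.05

One chair has the iodo group axial (E = 0.46 kcal/mol) and the other has it equatorial (E = 0).
ΔG = 0.46 kcal/mol between the two chairs.
K = exp(ΔG/RT) with R = 1.987×10⁻³ kcal mol⁻¹ K⁻¹ and T = 323 K gives K ≈ 2.05.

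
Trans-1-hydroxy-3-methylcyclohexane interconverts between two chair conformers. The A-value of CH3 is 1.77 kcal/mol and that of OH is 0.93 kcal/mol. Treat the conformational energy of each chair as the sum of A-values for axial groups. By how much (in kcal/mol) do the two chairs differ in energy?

C1 and C3 have the same parity, so for the trans isomer the two substituents are one axial and one equatorial in each chair.
Chair I (methyl axial, hydroxyl equatorial): E = 1.77 kcal/mol.
Chair II (methyl equatorial, hydroxyl axial): E = 0.93 kcal/mol.
ΔE = 1.77 − 0.93 = 0.84 kcal/mol; chair II is more stable.

0.84 kcal/mol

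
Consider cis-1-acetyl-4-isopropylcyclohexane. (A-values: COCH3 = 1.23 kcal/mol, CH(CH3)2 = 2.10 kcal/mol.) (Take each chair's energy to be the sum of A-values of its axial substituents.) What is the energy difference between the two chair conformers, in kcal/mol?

C1 and C4 have opposite parity, so for the cis isomer the two substituents are one axial and one equatorial in each chair.
Chair I (acetyl axial, isopropyl equatorial): E = 1.23 kcal/mol.
Chair II (acetyl equatorial, isopropyl axial): E = 2.10 kcal/mol.
ΔE = 2.10 − 1.23 = 0.87 kcal/mol; chair I is more stable.

0.87 kcal/mol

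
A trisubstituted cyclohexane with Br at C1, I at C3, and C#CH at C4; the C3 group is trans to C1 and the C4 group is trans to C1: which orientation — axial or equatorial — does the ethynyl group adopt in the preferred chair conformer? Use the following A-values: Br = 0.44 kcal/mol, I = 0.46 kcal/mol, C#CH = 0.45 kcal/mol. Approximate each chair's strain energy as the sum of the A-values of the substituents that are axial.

Chair I (bromo axial, iodo equatorial, ethynyl axial): E = 0.89 kcal/mol.
Chair II (bromo equatorial, iodo axial, ethynyl equatorial): E = 0.46 kcal/mol.
Chair II is the more stable (lower-energy) conformer, and in that chair the ethynyl group is equatorial.

equatorial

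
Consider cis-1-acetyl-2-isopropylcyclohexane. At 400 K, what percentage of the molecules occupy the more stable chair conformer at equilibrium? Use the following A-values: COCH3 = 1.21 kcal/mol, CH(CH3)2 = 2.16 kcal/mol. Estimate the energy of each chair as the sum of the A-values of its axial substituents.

C1 and C2 have opposite parity, so for the cis isomer the two substituents are one axial and one equatorial in each chair.
Chair I (acetyl axial, isopropyl equatorial): E = 1.21 kcal/mol; chair II (acetyl equatorial, isopropyl axial): E = 2.16 kcal/mol.
ΔG = 0.95 kcal/mol between the two chairs.
K = exp(ΔG/RT) with R = 1.987×10⁻³ kcal mol⁻¹ K⁻¹ and T = 400 K gives K ≈ 3.3.
Fraction in the lower-energy chair = K/(K+1) = 76.8%.

76.8%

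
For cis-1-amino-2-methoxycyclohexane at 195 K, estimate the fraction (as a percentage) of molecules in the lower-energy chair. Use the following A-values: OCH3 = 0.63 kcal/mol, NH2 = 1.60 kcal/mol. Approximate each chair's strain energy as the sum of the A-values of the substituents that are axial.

C1 and C2 have opposite parity, so for the cis isomer the two substituents are one axial and one equatorial in each chair.
Chair I (methoxy axial, amino equatorial): E = 0.63 kcal/mol; chair II (methoxy equatorial, amino axial): E = 1.60 kcal/mol.
ΔG = 0.97 kcal/mol between the two chairs.
K = exp(ΔG/RT) with R = 1.987×10⁻³ kcal mol⁻¹ K⁻¹ and T = 195 K gives K ≈ 12.2.
Fraction in the lower-energy chair = K/(K+1) = 92.4%.

92.4%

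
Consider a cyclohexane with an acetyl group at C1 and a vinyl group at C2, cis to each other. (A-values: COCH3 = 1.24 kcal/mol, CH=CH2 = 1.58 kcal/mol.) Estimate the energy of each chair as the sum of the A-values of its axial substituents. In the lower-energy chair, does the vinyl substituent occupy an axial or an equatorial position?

C1 and C2 have opposite parity, so for the cis isomer the two substituents are one axial and one equatorial in each chair.
Chair I (acetyl axial, vinyl equatorial): E = 1.24 kcal/mol.
Chair II (acetyl equatorial, vinyl axial): E = 1.58 kcal/mol.
Chair I is the more stable (lower-energy) conformer, and in that chair the vinyl group is equatorial.

equatorial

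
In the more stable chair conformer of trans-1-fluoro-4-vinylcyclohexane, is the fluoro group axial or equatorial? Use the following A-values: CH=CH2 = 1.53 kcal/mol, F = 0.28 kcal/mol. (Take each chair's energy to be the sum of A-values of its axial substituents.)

C1 and C4 have opposite parity, so for the trans isomer the two substituents are e,e in one chair and a,a in the other.
Chair I (vinyl axial, fluoro axial): E = 1.81 kcal/mol.
Chair II (vinyl equatorial, fluoro equatorial): E = 0.00 kcal/mol.
Chair II is the more stable (lower-energy) conformer, and in that chair the fluoro group is equatorial.

equatorial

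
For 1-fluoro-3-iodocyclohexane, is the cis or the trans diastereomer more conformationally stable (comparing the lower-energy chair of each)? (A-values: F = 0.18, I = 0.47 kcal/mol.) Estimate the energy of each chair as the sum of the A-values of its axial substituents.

At 1,3 positions (parity same): cis → (e,e or a,a); trans → (a,e or e,a).
Best chair for cis: E = 0.00 kcal/mol; best chair for trans: E = 0.18 kcal/mol.
The cis isomer is lower by 0.18 kcal/mol.

cis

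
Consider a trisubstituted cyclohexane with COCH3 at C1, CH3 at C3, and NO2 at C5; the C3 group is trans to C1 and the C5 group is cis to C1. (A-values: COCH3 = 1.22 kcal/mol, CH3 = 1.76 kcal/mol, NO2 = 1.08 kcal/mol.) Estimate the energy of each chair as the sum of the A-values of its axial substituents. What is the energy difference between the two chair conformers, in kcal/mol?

0.54 kcal/mol

Chair I (acetyl axial, methyl equatorial, nitro axial): E = 2.30 kcal/mol.
Chair II (acetyl equatorial, methyl axial, nitro equatorial): E = 1.76 kcal/mol.
ΔE = 2.30 − 1.76 = 0.54 kcal/mol; chair II is more stable.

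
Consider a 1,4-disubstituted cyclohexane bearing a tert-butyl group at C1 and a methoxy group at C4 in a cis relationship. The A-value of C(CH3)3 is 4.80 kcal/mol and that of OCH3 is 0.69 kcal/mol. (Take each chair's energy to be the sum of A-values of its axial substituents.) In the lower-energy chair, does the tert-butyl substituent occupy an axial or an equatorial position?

C1 and C4 have opposite parity, so for the cis isomer the two substituents are one axial and one equatorial in each chair.
Chair I (tert-butyl axial, methoxy equatorial): E = 4.80 kcal/mol.
Chair II (tert-butyl equatorial, methoxy axial): E = 0.69 kcal/mol.
Chair II is the more stable (lower-energy) conformer, and in that chair the tert-butyl group is equatorial.

equatorial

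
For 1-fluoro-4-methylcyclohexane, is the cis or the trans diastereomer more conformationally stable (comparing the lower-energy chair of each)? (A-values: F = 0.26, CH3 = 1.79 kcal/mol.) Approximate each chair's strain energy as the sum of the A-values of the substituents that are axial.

At 1,4 positions (parity opposite): cis → (a,e or e,a); trans → (e,e or a,a).
Best chair for cis: E = 0.26 kcal/mol; best chair for trans: E = 0.00 kcal/mol.
The trans isomer is lower by 0.26 kcal/mol.

trans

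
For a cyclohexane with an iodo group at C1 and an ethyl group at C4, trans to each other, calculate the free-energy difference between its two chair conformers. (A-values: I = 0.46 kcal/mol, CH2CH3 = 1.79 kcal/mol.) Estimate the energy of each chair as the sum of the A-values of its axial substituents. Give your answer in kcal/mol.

2.25 kcal/mol

C1 and C4 have opposite parity, so for the trans isomer the two substituents are e,e in one chair and a,a in the other.
Chair I (iodo axial, ethyl axial): E = 2.25 kcal/mol.
Chair II (iodo equatorial, ethyl equatorial): E = 0.00 kcal/mol.
ΔE = 2.25 − 0.00 = 2.25 kcal/mol; chair II is more stable.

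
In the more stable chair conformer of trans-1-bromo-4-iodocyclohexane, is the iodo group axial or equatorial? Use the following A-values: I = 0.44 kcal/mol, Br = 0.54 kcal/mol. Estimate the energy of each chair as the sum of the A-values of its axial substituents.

equatorial

C1 and C4 have opposite parity, so for the trans isomer the two substituents are e,e in one chair and a,a in the other.
Chair I (iodo axial, bromo axial): E = 0.98 kcal/mol.
Chair II (iodo equatorial, bromo equatorial): E = 0.00 kcal/mol.
Chair II is the more stable (lower-energy) conformer, and in that chair the iodo group is equatorial.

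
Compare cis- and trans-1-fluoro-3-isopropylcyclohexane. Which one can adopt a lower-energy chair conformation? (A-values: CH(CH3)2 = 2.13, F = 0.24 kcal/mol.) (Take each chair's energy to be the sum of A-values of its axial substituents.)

cis

At 1,3 positions (parity same): cis → (e,e or a,a); trans → (a,e or e,a).
Best chair for cis: E = 0.00 kcal/mol; best chair for trans: E = 0.24 kcal/mol.
The cis isomer is lower by 0.24 kcal/mol.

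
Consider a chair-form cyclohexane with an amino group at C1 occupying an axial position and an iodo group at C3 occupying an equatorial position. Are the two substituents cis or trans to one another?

C1 and C3 have the same parity, so their axial bonds point in the same direction.
With same-parity carbons, two substituents on the same face are both axial or both equatorial; opposite faces give one of each.
Here the groups are axial/equatorial → opposite face → trans.

trans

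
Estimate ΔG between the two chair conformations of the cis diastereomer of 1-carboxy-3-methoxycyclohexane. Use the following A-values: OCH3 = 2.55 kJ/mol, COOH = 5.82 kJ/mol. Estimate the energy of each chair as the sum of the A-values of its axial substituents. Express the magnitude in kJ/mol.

C1 and C3 have the same parity, so for the cis isomer the two substituents are e,e in one chair and a,a in the other.
Chair I (methoxy axial, carboxyl axial): E = 8.37 kJ/mol.
Chair II (methoxy equatorial, carboxyl equatorial): E = 0.00 kJ/mol.
ΔE = 8.37 − 0.00 = 8.37 kJ/mol; chair II is more stable.

8.37 kJ/mol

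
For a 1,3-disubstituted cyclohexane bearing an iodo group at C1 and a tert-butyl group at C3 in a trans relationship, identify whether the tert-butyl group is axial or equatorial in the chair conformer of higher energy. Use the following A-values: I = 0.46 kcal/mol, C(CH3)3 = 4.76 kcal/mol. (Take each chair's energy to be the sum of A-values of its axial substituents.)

C1 and C3 have the same parity, so for the trans isomer the two substituents are one axial and one equatorial in each chair.
Chair I (iodo axial, tert-butyl equatorial): E = 0.46 kcal/mol.
Chair II (iodo equatorial, tert-butyl axial): E = 4.76 kcal/mol.
Chair II is the less stable (higher-energy) conformer, and in that chair the tert-butyl group is axial.

axial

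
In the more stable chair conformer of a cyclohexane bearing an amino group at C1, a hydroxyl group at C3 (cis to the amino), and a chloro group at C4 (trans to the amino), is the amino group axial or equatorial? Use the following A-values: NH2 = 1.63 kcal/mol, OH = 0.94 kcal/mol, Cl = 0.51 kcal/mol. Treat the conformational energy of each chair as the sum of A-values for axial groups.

equatorial

Chair I (amino axial, hydroxyl axial, chloro axial): E = 3.08 kcal/mol.
Chair II (amino equatorial, hydroxyl equatorial, chloro equatorial): E = 0.00 kcal/mol.
Chair II is the more stable (lower-energy) conformer, and in that chair the amino group is equatorial.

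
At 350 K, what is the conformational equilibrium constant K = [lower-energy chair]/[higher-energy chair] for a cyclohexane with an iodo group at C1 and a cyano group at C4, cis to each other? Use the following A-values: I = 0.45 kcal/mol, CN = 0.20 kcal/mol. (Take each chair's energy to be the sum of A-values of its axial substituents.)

C1 and C4 have opposite parity, so for the cis isomer the two substituents are one axial and one equatorial in each chair.
Chair I (iodo axial, cyano equatorial): E = 0.45 kcal/mol; chair II (iodo equatorial, cyano axial): E = 0.20 kcal/mol.
ΔG = 0.25 kcal/mol between the two chairs.
K = exp(ΔG/RT) with R = 1.987×10⁻³ kcal mol⁻¹ K⁻¹ and T = 350 K gives K ≈ 1.43.

K ≈ 1.43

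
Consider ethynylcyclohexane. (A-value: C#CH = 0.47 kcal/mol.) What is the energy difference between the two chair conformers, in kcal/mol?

A monosubstituted cyclohexane has one chair with the ethynyl group axial (E = A = 0.47 kcal/mol) and one with it equatorial (E = 0).
ΔE = 0.47 − 0 = 0.47 kcal/mol.

0.47 kcal/mol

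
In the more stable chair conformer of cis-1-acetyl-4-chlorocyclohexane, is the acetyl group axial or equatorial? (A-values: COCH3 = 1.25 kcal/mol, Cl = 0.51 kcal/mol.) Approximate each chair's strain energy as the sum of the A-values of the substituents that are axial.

equatorial

C1 and C4 have opposite parity, so for the cis isomer the two substituents are one axial and one equatorial in each chair.
Chair I (acetyl axial, chloro equatorial): E = 1.25 kcal/mol.
Chair II (acetyl equatorial, chloro axial): E = 0.51 kcal/mol.
Chair II is the more stable (lower-energy) conformer, and in that chair the acetyl group is equatorial.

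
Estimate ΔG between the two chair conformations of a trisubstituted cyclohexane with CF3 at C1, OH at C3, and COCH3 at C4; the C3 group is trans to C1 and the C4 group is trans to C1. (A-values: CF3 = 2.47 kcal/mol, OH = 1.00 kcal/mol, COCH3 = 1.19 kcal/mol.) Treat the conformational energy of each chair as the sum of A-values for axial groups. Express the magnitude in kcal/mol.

2.66 kcal/mol

Chair I (trifluoromethyl axial, hydroxyl equatorial, acetyl axial): E = 3.66 kcal/mol.
Chair II (trifluoromethyl equatorial, hydroxyl axial, acetyl equatorial): E = 1.00 kcal/mol.
ΔE = 3.66 − 1.00 = 2.66 kcal/mol; chair II is more stable.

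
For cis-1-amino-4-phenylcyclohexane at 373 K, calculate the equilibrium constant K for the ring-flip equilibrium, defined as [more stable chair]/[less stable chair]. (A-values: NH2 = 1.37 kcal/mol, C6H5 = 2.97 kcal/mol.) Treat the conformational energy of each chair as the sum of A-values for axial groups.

C1 and C4 have opposite parity, so for the cis isomer the two substituents are one axial and one equatorial in each chair.
Chair I (amino axial, phenyl equatorial): E = 1.37 kcal/mol; chair II (amino equatorial, phenyl axial): E = 2.97 kcal/mol.
ΔG = 1.60 kcal/mol between the two chairs.
K = exp(ΔG/RT) with R = 1.987×10⁻³ kcal mol⁻¹ K⁻¹ and T = 373 K gives K ≈ 8.66.

K ≈ 8.66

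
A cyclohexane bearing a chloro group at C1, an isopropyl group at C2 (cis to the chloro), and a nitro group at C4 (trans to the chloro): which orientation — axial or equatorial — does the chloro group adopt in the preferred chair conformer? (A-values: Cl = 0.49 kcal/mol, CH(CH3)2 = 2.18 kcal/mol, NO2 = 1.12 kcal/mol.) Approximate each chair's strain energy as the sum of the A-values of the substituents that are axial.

Chair I (chloro axial, isopropyl equatorial, nitro axial): E = 1.61 kcal/mol.
Chair II (chloro equatorial, isopropyl axial, nitro equatorial): E = 2.18 kcal/mol.
Chair I is the more stable (lower-energy) conformer, and in that chair the chloro group is axial.

axial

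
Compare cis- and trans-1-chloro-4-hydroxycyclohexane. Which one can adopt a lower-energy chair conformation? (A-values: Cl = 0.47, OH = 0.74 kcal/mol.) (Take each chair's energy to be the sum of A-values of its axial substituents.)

trans

At 1,4 positions (parity opposite): cis → (a,e or e,a); trans → (e,e or a,a).
Best chair for cis: E = 0.47 kcal/mol; best chair for trans: E = 0.00 kcal/mol.
The trans isomer is lower by 0.47 kcal/mol.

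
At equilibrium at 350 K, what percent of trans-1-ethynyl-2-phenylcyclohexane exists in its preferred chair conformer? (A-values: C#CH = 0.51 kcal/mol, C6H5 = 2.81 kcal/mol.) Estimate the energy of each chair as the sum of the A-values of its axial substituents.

C1 and C2 have opposite parity, so for the trans isomer the two substituents are e,e in one chair and a,a in the other.
Chair I (ethynyl axial, phenyl axial): E = 3.32 kcal/mol; chair II (ethynyl equatorial, phenyl equatorial): E = 0.00 kcal/mol.
ΔG = 3.32 kcal/mol between the two chairs.
K = exp(ΔG/RT) with R = 1.987×10⁻³ kcal mol⁻¹ K⁻¹ and T = 350 K gives K ≈ 118.
Fraction in the lower-energy chair = K/(K+1) = 99.2%.

99.2%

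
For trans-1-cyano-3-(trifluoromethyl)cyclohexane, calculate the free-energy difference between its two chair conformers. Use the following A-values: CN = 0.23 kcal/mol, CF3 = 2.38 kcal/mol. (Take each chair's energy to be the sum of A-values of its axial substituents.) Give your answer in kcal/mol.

2.15 kcal/mol

C1 and C3 have the same parity, so for the trans isomer the two substituents are one axial and one equatorial in each chair.
Chair I (cyano axial, trifluoromethyl equatorial): E = 0.23 kcal/mol.
Chair II (cyano equatorial, trifluoromethyl axial): E = 2.38 kcal/mol.
ΔE = 2.38 − 0.23 = 2.15 kcal/mol; chair I is more stable.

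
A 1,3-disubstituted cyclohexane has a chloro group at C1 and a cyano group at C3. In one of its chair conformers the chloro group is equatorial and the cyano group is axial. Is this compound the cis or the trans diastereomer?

C1 and C3 have the same parity, so their axial bonds point in the same direction.
With same-parity carbons, two substituents on the same face are both axial or both equatorial; opposite faces give one of each.
Here the groups are equatorial/axial → opposite face → trans.

trans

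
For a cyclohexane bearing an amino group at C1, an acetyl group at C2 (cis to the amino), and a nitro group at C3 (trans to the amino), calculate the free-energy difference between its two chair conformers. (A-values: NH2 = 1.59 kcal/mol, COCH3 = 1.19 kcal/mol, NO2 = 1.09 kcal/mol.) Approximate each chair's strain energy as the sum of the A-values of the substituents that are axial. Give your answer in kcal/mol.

0.69 kcal/mol

Chair I (amino axial, acetyl equatorial, nitro equatorial): E = 1.59 kcal/mol.
Chair II (amino equatorial, acetyl axial, nitro axial): E = 2.28 kcal/mol.
ΔE = 2.28 − 1.59 = 0.69 kcal/mol; chair I is more stable.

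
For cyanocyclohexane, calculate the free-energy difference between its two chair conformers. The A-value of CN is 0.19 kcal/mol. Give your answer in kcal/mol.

0.19 kcal/mol

A monosubstituted cyclohexane has one chair with the cyano group axial (E = A = 0.19 kcal/mol) and one with it equatorial (E = 0).
ΔE = 0.19 − 0 = 0.19 kcal/mol.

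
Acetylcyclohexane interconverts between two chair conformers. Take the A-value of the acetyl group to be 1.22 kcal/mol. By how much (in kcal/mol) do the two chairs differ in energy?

A monosubstituted cyclohexane has one chair with the acetyl group axial (E = A = 1.22 kcal/mol) and one with it equatorial (E = 0).
ΔE = 1.22 − 0 = 1.22 kcal/mol.

1.22 kcal/mol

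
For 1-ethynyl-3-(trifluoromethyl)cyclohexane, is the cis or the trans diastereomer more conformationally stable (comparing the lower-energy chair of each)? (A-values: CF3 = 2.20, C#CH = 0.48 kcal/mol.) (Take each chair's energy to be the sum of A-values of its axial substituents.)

At 1,3 positions (parity same): cis → (e,e or a,a); trans → (a,e or e,a).
Best chair for cis: E = 0.00 kcal/mol; best chair for trans: E = 0.48 kcal/mol.
The cis isomer is lower by 0.48 kcal/mol.

cis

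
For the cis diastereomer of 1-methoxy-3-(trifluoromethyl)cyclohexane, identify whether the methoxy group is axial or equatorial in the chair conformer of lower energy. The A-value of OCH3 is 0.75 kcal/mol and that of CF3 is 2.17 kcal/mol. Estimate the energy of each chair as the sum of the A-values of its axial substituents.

C1 and C3 have the same parity, so for the cis isomer the two substituents are e,e in one chair and a,a in the other.
Chair I (methoxy axial, trifluoromethyl axial): E = 2.92 kcal/mol.
Chair II (methoxy equatorial, trifluoromethyl equatorial): E = 0.00 kcal/mol.
Chair II is the more stable (lower-energy) conformer, and in that chair the methoxy group is equatorial.

equatorial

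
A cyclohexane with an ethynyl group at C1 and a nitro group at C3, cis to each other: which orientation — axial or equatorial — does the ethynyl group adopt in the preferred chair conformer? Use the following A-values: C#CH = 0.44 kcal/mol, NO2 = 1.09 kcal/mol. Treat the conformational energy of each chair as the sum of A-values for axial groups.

equatorial

C1 and C3 have the same parity, so for the cis isomer the two substituents are e,e in one chair and a,a in the other.
Chair I (ethynyl axial, nitro axial): E = 1.53 kcal/mol.
Chair II (ethynyl equatorial, nitro equatorial): E = 0.00 kcal/mol.
Chair II is the more stable (lower-energy) conformer, and in that chair the ethynyl group is equatorial.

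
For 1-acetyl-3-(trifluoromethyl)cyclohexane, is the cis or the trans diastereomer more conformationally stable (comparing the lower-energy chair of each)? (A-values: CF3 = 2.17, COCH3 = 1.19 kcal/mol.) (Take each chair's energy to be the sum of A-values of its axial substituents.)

cis

At 1,3 positions (parity same): cis → (e,e or a,a); trans → (a,e or e,a).
Best chair for cis: E = 0.00 kcal/mol; best chair for trans: E = 1.19 kcal/mol.
The cis isomer is lower by 1.19 kcal/mol.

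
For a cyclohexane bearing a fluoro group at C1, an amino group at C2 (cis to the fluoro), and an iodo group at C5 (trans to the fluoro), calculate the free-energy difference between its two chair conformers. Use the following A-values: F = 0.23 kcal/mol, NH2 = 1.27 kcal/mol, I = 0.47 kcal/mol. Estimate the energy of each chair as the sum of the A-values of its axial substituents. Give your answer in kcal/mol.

1.51 kcal/mol

Chair I (fluoro axial, amino equatorial, iodo equatorial): E = 0.23 kcal/mol.
Chair II (fluoro equatorial, amino axial, iodo axial): E = 1.74 kcal/mol.
ΔE = 1.74 − 0.23 = 1.51 kcal/mol; chair I is more stable.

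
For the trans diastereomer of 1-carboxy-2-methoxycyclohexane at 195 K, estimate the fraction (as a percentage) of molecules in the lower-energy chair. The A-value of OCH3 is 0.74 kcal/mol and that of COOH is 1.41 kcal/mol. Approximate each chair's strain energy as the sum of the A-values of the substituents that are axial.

99.6%

C1 and C2 have opposite parity, so for the trans isomer the two substituents are e,e in one chair and a,a in the other.
Chair I (methoxy axial, carboxyl axial): E = 2.15 kcal/mol; chair II (methoxy equatorial, carboxyl equatorial): E = 0.00 kcal/mol.
ΔG = 2.15 kcal/mol between the two chairs.
K = exp(ΔG/RT) with R = 1.987×10⁻³ kcal mol⁻¹ K⁻¹ and T = 195 K gives K ≈ 257.
Fraction in the lower-energy chair = K/(K+1) = 99.6%.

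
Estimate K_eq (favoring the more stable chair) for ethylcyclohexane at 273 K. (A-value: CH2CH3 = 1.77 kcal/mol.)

K ≈ 26.1

One chair has the ethyl group axial (E = 1.77 kcal/mol) and the other has it equatorial (E = 0).
ΔG = 1.77 kcal/mol between the two chairs.
K = exp(ΔG/RT) with R = 1.987×10⁻³ kcal mol⁻¹ K⁻¹ and T = 273 K gives K ≈ 26.1.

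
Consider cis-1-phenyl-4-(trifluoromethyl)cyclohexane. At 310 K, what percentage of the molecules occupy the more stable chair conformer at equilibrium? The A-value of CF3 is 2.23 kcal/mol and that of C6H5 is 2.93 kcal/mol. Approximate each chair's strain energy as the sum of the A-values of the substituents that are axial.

C1 and C4 have opposite parity, so for the cis isomer the two substituents are one axial and one equatorial in each chair.
Chair I (trifluoromethyl axial, phenyl equatorial): E = 2.23 kcal/mol; chair II (trifluoromethyl equatorial, phenyl axial): E = 2.93 kcal/mol.
ΔG = 0.70 kcal/mol between the two chairs.
K = exp(ΔG/RT) with R = 1.987×10⁻³ kcal mol⁻¹ K⁻¹ and T = 310 K gives K ≈ 3.12.
Fraction in the lower-energy chair = K/(K+1) = 75.7%.

75.7%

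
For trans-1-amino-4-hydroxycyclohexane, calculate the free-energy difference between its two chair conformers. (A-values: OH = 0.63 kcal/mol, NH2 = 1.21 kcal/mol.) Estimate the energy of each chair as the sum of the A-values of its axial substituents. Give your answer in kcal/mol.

1.84 kcal/mol

C1 and C4 have opposite parity, so for the trans isomer the two substituents are e,e in one chair and a,a in the other.
Chair I (hydroxyl axial, amino axial): E = 1.84 kcal/mol.
Chair II (hydroxyl equatorial, amino equatorial): E = 0.00 kcal/mol.
ΔE = 1.84 − 0.00 = 1.84 kcal/mol; chair II is more stable.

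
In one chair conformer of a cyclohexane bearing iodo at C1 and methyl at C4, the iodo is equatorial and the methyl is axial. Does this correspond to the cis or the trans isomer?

cis

C1 and C4 have opposite parity, so their axial bonds point in opposite directions.
With opposite-parity carbons, two substituents on the same face are one axial and one equatorial; opposite faces give both axial or both equatorial.
Here the groups are equatorial/axial → same face → cis.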